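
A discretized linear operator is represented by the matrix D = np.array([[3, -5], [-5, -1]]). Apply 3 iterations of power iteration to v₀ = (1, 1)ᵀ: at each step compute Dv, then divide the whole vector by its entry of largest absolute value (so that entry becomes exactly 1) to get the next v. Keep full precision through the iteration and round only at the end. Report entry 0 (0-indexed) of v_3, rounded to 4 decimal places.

Dv0 = (-2.00000, -6.00000); divide by -6.00000 → v1 = (0.33333, 1.00000)
Dv1 = (-4.00000, -2.66667); divide by -4.00000 → v2 = (1.00000, 0.66667)
Dv2 = (-0.33333, -5.66667); divide by -5.66667 → v3 = (0.05882, 1.00000)
Requested entry of v3: -8/-136 = 0.0588

0.0588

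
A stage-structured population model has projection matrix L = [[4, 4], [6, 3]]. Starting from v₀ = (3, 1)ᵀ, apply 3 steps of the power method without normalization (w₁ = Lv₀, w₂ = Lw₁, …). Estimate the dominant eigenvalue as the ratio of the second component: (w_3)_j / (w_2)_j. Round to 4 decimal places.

8.5849

w1 = Lv₀ = (4·3 + 4·1; 6·3 + 3·1) = (16, 21)
w2 = Lw1 = (4·16 + 4·21; 6·16 + 3·21) = (148, 159)
w3 = Lw2 = (1228, 1365)
Ratio at component: 1365 / 159 = 8.5849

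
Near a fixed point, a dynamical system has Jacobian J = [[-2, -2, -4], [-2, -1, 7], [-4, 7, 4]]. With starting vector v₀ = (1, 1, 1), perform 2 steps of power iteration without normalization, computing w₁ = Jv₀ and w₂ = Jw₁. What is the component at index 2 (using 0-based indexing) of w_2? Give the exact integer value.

w1 = Jv₀ = (-8, 4, 7)
w2 = Jw1 = (-20, 61, 88)
The requested component of w2 is 88.

88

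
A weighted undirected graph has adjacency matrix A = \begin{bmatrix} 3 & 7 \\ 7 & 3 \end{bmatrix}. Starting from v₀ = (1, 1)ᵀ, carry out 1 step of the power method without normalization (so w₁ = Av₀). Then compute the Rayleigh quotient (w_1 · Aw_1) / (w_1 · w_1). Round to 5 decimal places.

w1 = Av₀ = (3·1 + 7·1; 7·1 + 3·1) = (10, 10)
Aw1 = (100, 100)
w1·Aw1 = 10·100 + 10·100 = 2000; w1·w1 = 10·10 + 10·10 = 200
λ ≈ 2000/200 = 10.00000

10.00000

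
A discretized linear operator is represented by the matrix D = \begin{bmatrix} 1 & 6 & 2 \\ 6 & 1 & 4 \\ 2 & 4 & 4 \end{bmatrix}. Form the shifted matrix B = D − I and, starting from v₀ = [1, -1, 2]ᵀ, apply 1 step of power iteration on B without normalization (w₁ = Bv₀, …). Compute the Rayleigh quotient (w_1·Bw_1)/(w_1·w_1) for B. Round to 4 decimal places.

B = D − I has rows (0, 6, 2); (6, 0, 4); (2, 4, 3)
w1 = Bv₀ = (0·1 + 6·(-1) + 2·2; 6·1 + 0·(-1) + 4·2; 2·1 + 4·(-1) + 3·2) = (-2, 14, 4)
Bw1 = (92, 4, 64)
w1·Bw1 = 128; w1·w1 = 216; μ ≈ 128/216 = 0.5926

0.5926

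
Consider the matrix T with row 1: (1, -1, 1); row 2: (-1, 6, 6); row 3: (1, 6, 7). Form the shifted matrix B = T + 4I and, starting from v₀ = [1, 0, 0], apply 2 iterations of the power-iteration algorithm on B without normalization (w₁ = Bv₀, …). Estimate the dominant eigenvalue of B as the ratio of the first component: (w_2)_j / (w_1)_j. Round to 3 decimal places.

B = T + 4I has rows (5, -1, 1); (-1, 10, 6); (1, 6, 11)
w1 = Bv₀ = (5, -1, 1)
w2 = Bw1 = (27, -9, 10)
Ratio: 27/5 = 5.400

μ ≈ 5.400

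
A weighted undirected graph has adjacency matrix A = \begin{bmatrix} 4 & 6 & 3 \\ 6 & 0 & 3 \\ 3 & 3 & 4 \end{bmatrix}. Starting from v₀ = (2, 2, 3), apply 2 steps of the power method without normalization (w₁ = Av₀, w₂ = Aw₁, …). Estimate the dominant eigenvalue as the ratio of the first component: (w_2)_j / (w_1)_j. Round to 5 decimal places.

w1 = Av₀ = (4·2 + 6·2 + 3·3; 6·2 + 0·2 + 3·3; 3·2 + 3·2 + 4·3) = (29, 21, 24)
w2 = Aw1 = (4·29 + 6·21 + 3·24; 6·29 + 0·21 + 3·24; 3·29 + 3·21 + 4·24) = (314, 246, 246)
Ratio at component: 314 / 29 = 10.82759

λ ≈ 10.82759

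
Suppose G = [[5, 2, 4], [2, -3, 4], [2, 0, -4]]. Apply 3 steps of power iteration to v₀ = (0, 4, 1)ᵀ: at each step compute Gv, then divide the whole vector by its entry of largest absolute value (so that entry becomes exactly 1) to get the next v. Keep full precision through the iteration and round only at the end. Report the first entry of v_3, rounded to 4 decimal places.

1.0000

Gv0 = (12.00000, -8.00000, -4.00000); divide by 12.00000 → v1 = (1.00000, -0.66667, -0.33333)
Gv1 = (2.33333, 2.66667, 3.33333); divide by 3.33333 → v2 = (0.70000, 0.80000, 1.00000)
Gv2 = (9.10000, 3.00000, -2.60000); divide by 9.10000 → v3 = (1.00000, 0.32967, -0.28571)
Requested entry of v3: 364/364 = 1.0000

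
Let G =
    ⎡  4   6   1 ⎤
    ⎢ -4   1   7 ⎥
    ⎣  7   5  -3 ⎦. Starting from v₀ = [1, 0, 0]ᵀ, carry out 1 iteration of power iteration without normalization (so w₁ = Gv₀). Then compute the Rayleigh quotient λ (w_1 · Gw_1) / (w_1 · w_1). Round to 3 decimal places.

w1 = Gv₀ = (4·1 + 6·0 + 1·0; (-4)·1 + 1·0 + 7·0; 7·1 + 5·0 + (-3)·0) = (4, -4, 7)
Gw1 = (-1, 29, -13)
w1·Gw1 = 4·(-1) + (-4)·29 + 7·(-13) = -211; w1·w1 = 4·4 + (-4)·(-4) + 7·7 = 81
λ ≈ -211/81 = -2.605

λ ≈ -2.605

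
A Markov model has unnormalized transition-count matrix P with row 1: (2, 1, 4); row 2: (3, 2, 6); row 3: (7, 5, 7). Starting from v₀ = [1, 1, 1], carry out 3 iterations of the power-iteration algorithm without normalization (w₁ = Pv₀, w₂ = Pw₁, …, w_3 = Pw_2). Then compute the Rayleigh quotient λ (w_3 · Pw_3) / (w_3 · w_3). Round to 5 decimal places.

w1 = Pv₀ = (7, 11, 19)
w2 = Pw1 = (101, 157, 237)
w3 = Pw2 = (1307, 2039, 3151)
Pw3 = (17257, 26905, 41401)
w3·Pw3 = 1307·17257 + 2039·26905 + 3151·41401 = 207868745; w3·w3 = 1307·1307 + 2039·2039 + 3151·3151 = 15794571
λ ≈ 207868745/15794571 = 13.16077

λ ≈ 13.16077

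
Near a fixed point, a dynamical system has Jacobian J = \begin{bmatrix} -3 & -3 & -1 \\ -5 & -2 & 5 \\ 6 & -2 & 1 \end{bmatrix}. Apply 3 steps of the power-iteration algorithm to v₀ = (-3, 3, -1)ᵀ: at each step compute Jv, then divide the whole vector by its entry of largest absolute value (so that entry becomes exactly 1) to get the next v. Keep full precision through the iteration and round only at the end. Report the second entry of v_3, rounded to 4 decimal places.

Jv0 = (1.00000, 4.00000, -25.00000); divide by -25.00000 → v1 = (-0.04000, -0.16000, 1.00000)
Jv1 = (-0.40000, 5.52000, 1.08000); divide by 5.52000 → v2 = (-0.07246, 1.00000, 0.19565)
Jv2 = (-2.97826, -0.65942, -2.23913); divide by -2.97826 → v3 = (1.00000, 0.22141, 0.75182)
Requested entry of v3: 91/411 = 0.2214

0.2214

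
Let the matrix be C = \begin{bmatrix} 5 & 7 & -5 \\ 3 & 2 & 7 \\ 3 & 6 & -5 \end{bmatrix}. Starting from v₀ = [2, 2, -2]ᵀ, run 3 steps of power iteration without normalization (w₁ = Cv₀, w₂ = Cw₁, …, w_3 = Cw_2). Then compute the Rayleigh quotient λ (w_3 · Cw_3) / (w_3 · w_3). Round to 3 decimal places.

λ ≈ 0.460

w1 = Cv₀ = (5·2 + 7·2 + (-5)·(-2); 3·2 + 2·2 + 7·(-2); 3·2 + 6·2 + (-5)·(-2)) = (34, -4, 28)
w2 = Cw1 = (5·34 + 7·(-4) + (-5)·28; 3·34 + 2·(-4) + 7·28; 3·34 + 6·(-4) + (-5)·28) = (2, 290, -62)
w3 = Cw2 = (2350, 152, 2056)
Cw3 = (2534, 21746, -2318)
w3·Cw3 = 2350·2534 + 152·21746 + 2056·(-2318) = 4494484; w3·w3 = 2350·2350 + 152·152 + 2056·2056 = 9772740
λ ≈ 4494484/9772740 = 0.460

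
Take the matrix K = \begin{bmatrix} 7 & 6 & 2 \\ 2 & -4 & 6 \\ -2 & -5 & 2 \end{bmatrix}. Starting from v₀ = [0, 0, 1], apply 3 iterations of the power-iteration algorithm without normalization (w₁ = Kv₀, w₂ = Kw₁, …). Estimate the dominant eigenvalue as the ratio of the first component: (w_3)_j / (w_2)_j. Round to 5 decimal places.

5.00000

w1 = Kv₀ = (7·0 + 6·0 + 2·1; 2·0 + (-4)·0 + 6·1; (-2)·0 + (-5)·0 + 2·1) = (2, 6, 2)
w2 = Kw1 = (7·2 + 6·6 + 2·2; 2·2 + (-4)·6 + 6·2; (-2)·2 + (-5)·6 + 2·2) = (54, -8, -30)
w3 = Kw2 = (270, -40, -128)
Ratio at component: 270 / 54 = 5.00000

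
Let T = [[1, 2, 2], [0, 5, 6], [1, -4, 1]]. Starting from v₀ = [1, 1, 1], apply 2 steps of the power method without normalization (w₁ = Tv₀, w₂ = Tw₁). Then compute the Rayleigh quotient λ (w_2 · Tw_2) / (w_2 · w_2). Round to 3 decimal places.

w1 = Tv₀ = (1·1 + 2·1 + 2·1; 0·1 + 5·1 + 6·1; 1·1 + (-4)·1 + 1·1) = (5, 11, -2)
w2 = Tw1 = (1·5 + 2·11 + 2·(-2); 0·5 + 5·11 + 6·(-2); 1·5 + (-4)·11 + 1·(-2)) = (23, 43, -41)
Tw2 = (27, -31, -190)
w2·Tw2 = 23·27 + 43·(-31) + (-41)·(-190) = 7078; w2·w2 = 23·23 + 43·43 + (-41)·(-41) = 4059
λ ≈ 7078/4059 = 1.744

λ ≈ 1.744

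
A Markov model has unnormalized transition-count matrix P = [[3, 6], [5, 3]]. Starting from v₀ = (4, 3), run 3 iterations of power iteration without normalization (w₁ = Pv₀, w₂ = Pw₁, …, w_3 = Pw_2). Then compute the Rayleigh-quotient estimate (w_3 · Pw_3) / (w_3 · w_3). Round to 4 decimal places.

w1 = Pv₀ = (30, 29)
w2 = Pw1 = (264, 237)
w3 = Pw2 = (2214, 2031)
Pw3 = (18828, 17163)
w3·Pw3 = 2214·18828 + 2031·17163 = 76543245; w3·w3 = 2214·2214 + 2031·2031 = 9026757
λ ≈ 76543245/9026757 = 8.4796

λ ≈ 8.4796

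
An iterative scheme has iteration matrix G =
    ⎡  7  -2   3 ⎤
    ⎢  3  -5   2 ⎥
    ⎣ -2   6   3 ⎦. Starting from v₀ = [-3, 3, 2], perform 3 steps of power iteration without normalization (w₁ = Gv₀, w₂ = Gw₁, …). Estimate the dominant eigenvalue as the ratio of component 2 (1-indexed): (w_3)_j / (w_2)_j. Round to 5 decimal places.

w1 = Gv₀ = (7·(-3) + (-2)·3 + 3·2; 3·(-3) + (-5)·3 + 2·2; (-2)·(-3) + 6·3 + 3·2) = (-21, -20, 30)
w2 = Gw1 = (7·(-21) + (-2)·(-20) + 3·30; 3·(-21) + (-5)·(-20) + 2·30; (-2)·(-21) + 6·(-20) + 3·30) = (-17, 97, 12)
w3 = Gw2 = (-277, -512, 652)
Ratio at component: -512 / 97 = -5.27835

-5.27835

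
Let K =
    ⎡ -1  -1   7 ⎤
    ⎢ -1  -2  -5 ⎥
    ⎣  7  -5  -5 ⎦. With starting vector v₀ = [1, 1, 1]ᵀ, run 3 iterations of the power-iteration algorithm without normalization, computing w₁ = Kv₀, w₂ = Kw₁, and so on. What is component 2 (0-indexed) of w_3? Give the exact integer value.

w1 = Kv₀ = (5, -8, -3)
w2 = Kw1 = (-18, 26, 90)
w3 = Kw2 = (622, -484, -706)
The requested component of w3 is -706.

-706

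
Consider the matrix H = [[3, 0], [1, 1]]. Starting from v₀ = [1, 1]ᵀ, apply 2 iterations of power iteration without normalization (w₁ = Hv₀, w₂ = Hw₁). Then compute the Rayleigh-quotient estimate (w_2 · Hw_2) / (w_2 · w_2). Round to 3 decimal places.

w1 = Hv₀ = (3, 2)
w2 = Hw1 = (9, 5)
Hw2 = (27, 14)
w2·Hw2 = 9·27 + 5·14 = 313; w2·w2 = 9·9 + 5·5 = 106
λ ≈ 313/106 = 2.953

2.953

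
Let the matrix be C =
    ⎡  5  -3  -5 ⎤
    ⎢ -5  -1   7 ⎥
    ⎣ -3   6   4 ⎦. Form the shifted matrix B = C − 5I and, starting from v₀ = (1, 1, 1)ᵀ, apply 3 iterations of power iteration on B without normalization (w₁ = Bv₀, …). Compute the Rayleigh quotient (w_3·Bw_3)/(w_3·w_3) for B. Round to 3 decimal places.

-9.232

B = C − 5I has rows (0, -3, -5); (-5, -6, 7); (-3, 6, -1)
w1 = Bv₀ = (-8, -4, 2)
w2 = Bw1 = (2, 78, -2)
w3 = Bw2 = (-224, -492, 464)
Bw3 = (-844, 7320, -2744)
w3·Bw3 = -4685600; w3·w3 = 507536; μ ≈ -4685600/507536 = -9.232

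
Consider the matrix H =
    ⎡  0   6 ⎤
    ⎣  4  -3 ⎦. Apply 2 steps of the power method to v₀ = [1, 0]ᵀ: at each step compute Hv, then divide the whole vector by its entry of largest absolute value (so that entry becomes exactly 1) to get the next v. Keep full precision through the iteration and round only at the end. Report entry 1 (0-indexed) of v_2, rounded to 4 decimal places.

Hv0 = (0.00000, 4.00000); divide by 4.00000 → v1 = (0.00000, 1.00000)
Hv1 = (6.00000, -3.00000); divide by 6.00000 → v2 = (1.00000, -0.50000)
Requested entry of v2: -12/24 = -0.5000

-0.5000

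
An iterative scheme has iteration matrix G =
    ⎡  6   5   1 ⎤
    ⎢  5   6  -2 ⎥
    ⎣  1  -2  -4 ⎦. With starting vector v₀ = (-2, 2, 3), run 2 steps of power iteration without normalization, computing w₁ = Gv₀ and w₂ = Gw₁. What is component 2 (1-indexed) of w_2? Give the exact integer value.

w1 = Gv₀ = (1, -4, -18)
w2 = Gw1 = (-32, 17, 81)
The requested component of w2 is 17.

17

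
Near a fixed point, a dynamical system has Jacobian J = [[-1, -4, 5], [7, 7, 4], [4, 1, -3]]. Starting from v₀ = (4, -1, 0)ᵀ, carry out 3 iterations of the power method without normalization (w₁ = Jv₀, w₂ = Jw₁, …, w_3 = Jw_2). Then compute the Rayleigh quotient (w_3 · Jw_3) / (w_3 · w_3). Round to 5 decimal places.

λ ≈ 2.48368

w1 = Jv₀ = ((-1)·4 + (-4)·(-1) + 5·0; 7·4 + 7·(-1) + 4·0; 4·4 + 1·(-1) + (-3)·0) = (0, 21, 15)
w2 = Jw1 = ((-1)·0 + (-4)·21 + 5·15; 7·0 + 7·21 + 4·15; 4·0 + 1·21 + (-3)·15) = (-9, 207, -24)
w3 = Jw2 = (-939, 1290, 243)
Jw3 = (-3006, 3429, -3195)
w3·Jw3 = (-939)·(-3006) + 1290·3429 + 243·(-3195) = 6469659; w3·w3 = (-939)·(-939) + 1290·1290 + 243·243 = 2604870
λ ≈ 6469659/2604870 = 2.48368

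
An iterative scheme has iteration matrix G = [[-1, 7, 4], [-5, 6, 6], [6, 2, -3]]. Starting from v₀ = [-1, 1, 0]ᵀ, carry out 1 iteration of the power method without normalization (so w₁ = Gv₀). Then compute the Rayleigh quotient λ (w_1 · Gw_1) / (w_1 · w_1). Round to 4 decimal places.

w1 = Gv₀ = ((-1)·(-1) + 7·1 + 4·0; (-5)·(-1) + 6·1 + 6·0; 6·(-1) + 2·1 + (-3)·0) = (8, 11, -4)
Gw1 = (53, 2, 82)
w1·Gw1 = 8·53 + 11·2 + (-4)·82 = 118; w1·w1 = 8·8 + 11·11 + (-4)·(-4) = 201
λ ≈ 118/201 = 0.5871

λ ≈ 0.5871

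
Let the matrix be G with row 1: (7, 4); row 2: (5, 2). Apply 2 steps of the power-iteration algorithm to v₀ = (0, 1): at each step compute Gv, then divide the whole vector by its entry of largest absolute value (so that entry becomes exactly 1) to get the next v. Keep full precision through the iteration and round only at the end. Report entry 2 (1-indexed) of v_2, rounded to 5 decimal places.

Gv0 = (4.000000, 2.000000); divide by 4.000000 → v1 = (1.000000, 0.500000)
Gv1 = (9.000000, 6.000000); divide by 9.000000 → v2 = (1.000000, 0.666667)
Requested entry of v2: 24/36 = 0.66667

0.66667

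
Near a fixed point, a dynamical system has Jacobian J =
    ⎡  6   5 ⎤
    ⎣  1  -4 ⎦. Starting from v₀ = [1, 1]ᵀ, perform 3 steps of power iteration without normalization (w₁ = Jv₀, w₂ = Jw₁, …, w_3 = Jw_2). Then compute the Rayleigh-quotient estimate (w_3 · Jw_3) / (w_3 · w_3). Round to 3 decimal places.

w1 = Jv₀ = (6·1 + 5·1; 1·1 + (-4)·1) = (11, -3)
w2 = Jw1 = (6·11 + 5·(-3); 1·11 + (-4)·(-3)) = (51, 23)
w3 = Jw2 = (421, -41)
Jw3 = (2321, 585)
w3·Jw3 = 421·2321 + (-41)·585 = 953156; w3·w3 = 421·421 + (-41)·(-41) = 178922
λ ≈ 953156/178922 = 5.327

5.327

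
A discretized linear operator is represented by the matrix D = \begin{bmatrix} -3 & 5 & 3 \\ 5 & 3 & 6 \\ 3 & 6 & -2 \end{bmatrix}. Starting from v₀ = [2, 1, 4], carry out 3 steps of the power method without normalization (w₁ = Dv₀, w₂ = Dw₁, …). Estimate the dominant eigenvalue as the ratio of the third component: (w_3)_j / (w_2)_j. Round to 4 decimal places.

λ ≈ 4.6073

w1 = Dv₀ = ((-3)·2 + 5·1 + 3·4; 5·2 + 3·1 + 6·4; 3·2 + 6·1 + (-2)·4) = (11, 37, 4)
w2 = Dw1 = ((-3)·11 + 5·37 + 3·4; 5·11 + 3·37 + 6·4; 3·11 + 6·37 + (-2)·4) = (164, 190, 247)
w3 = Dw2 = (1199, 2872, 1138)
Ratio at component: 1138 / 247 = 4.6073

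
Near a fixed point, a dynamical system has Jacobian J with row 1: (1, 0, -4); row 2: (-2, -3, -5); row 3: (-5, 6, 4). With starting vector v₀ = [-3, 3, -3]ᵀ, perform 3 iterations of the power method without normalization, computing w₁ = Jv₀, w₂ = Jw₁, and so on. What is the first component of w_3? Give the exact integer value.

-519

w1 = Jv₀ = (9, 12, 21)
w2 = Jw1 = (-75, -159, 111)
w3 = Jw2 = (-519, 72, -135)
The requested component of w3 is -519.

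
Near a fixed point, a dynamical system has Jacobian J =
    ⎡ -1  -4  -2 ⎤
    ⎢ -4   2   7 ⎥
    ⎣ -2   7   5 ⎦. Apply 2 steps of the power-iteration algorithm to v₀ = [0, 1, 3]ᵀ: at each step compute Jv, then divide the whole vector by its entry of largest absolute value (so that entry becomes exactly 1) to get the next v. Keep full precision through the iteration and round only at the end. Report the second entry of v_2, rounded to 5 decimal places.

Jv0 = (-10.000000, 23.000000, 22.000000); divide by 23.000000 → v1 = (-0.434783, 1.000000, 0.956522)
Jv1 = (-5.478261, 10.434783, 12.652174); divide by 12.652174 → v2 = (-0.432990, 0.824742, 1.000000)
Requested entry of v2: 240/291 = 0.82474

0.82474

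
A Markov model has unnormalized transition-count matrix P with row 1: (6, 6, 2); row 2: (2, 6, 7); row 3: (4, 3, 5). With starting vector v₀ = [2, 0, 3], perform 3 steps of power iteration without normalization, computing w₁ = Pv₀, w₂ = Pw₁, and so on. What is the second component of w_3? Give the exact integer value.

4524

w1 = Pv₀ = (18, 25, 23)
w2 = Pw1 = (304, 347, 262)
w3 = Pw2 = (4430, 4524, 3567)
The requested component of w3 is 4524.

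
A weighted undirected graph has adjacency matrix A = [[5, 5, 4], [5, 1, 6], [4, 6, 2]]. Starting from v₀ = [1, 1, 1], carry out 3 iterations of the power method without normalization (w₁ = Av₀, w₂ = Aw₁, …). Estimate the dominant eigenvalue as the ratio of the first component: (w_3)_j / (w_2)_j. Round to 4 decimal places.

w1 = Av₀ = (14, 12, 12)
w2 = Aw1 = (178, 154, 152)
w3 = Aw2 = (2268, 1956, 1940)
Ratio at component: 2268 / 178 = 12.7416

λ ≈ 12.7416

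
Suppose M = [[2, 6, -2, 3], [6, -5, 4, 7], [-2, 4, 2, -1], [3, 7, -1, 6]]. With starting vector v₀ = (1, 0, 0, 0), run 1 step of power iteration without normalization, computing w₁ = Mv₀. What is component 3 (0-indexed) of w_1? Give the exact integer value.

w1 = Mv₀ = (2·1 + 6·0 + (-2)·0 + 3·0; 6·1 + (-5)·0 + 4·0 + 7·0; (-2)·1 + 4·0 + 2·0 + (-1)·0; 3·1 + 7·0 + (-1)·0 + 6·0) = (2, 6, -2, 3)
The requested component of w1 is 3.

3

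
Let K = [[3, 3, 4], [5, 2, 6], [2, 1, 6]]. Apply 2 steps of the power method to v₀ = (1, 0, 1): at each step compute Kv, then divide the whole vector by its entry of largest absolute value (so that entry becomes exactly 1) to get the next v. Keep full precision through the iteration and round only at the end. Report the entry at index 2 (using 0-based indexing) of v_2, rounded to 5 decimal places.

Kv0 = (7.000000, 11.000000, 8.000000); divide by 11.000000 → v1 = (0.636364, 1.000000, 0.727273)
Kv1 = (7.818182, 9.545455, 6.636364); divide by 9.545455 → v2 = (0.819048, 1.000000, 0.695238)
Requested entry of v2: 73/105 = 0.69524

0.69524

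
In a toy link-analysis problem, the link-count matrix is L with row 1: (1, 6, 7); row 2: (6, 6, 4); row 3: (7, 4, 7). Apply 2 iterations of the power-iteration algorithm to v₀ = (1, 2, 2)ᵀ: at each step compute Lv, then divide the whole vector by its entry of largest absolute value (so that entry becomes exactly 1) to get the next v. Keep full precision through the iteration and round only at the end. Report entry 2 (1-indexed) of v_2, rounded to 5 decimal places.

Lv0 = (27.000000, 26.000000, 29.000000); divide by 29.000000 → v1 = (0.931034, 0.896552, 1.000000)
Lv1 = (13.310345, 14.965517, 17.103448); divide by 17.103448 → v2 = (0.778226, 0.875000, 1.000000)
Requested entry of v2: 434/496 = 0.87500

0.87500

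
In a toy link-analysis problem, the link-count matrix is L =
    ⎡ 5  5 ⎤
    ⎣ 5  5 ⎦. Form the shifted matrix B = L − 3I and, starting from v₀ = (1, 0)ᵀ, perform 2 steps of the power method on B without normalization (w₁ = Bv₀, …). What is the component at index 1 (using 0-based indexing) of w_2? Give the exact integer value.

B = L − 3I has rows (2, 5); (5, 2)
w1 = Bv₀ = (2, 5)
w2 = Bw1 = (29, 20)
Requested component of w2: 20

20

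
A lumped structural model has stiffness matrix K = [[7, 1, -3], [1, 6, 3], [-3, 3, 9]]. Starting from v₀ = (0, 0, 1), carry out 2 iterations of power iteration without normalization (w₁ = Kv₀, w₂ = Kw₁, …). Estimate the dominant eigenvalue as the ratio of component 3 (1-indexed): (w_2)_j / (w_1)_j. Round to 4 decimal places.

11.0000

w1 = Kv₀ = (7·0 + 1·0 + (-3)·1; 1·0 + 6·0 + 3·1; (-3)·0 + 3·0 + 9·1) = (-3, 3, 9)
w2 = Kw1 = (7·(-3) + 1·3 + (-3)·9; 1·(-3) + 6·3 + 3·9; (-3)·(-3) + 3·3 + 9·9) = (-45, 42, 99)
Ratio at component: 99 / 9 = 11.0000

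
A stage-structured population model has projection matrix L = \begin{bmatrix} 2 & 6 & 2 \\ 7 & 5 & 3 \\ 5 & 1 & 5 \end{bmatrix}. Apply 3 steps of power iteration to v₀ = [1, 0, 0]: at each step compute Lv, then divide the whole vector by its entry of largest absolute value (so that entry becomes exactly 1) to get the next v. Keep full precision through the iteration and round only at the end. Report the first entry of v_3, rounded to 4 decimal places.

Lv0 = (2.00000, 7.00000, 5.00000); divide by 7.00000 → v1 = (0.28571, 1.00000, 0.71429)
Lv1 = (8.00000, 9.14286, 6.00000); divide by 9.14286 → v2 = (0.87500, 1.00000, 0.65625)
Lv2 = (9.06250, 13.09375, 8.65625); divide by 13.09375 → v3 = (0.69212, 1.00000, 0.66110)
Requested entry of v3: 580/838 = 0.6921

0.6921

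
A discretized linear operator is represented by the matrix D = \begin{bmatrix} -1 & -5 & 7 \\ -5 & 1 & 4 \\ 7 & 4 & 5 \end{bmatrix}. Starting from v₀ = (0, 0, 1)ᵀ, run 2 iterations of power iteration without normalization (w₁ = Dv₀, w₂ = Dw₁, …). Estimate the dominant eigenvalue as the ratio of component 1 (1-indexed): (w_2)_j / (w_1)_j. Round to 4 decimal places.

w1 = Dv₀ = ((-1)·0 + (-5)·0 + 7·1; (-5)·0 + 1·0 + 4·1; 7·0 + 4·0 + 5·1) = (7, 4, 5)
w2 = Dw1 = ((-1)·7 + (-5)·4 + 7·5; (-5)·7 + 1·4 + 4·5; 7·7 + 4·4 + 5·5) = (8, -11, 90)
Ratio at component: 8 / 7 = 1.1429

λ ≈ 1.1429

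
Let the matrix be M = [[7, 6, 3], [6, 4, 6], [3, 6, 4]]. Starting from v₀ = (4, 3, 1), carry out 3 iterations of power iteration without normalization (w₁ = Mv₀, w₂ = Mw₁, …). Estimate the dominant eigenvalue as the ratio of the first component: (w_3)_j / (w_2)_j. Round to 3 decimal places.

w1 = Mv₀ = (7·4 + 6·3 + 3·1; 6·4 + 4·3 + 6·1; 3·4 + 6·3 + 4·1) = (49, 42, 34)
w2 = Mw1 = (7·49 + 6·42 + 3·34; 6·49 + 4·42 + 6·34; 3·49 + 6·42 + 4·34) = (697, 666, 535)
w3 = Mw2 = (10480, 10056, 8227)
Ratio at component: 10480 / 697 = 15.036

λ ≈ 15.036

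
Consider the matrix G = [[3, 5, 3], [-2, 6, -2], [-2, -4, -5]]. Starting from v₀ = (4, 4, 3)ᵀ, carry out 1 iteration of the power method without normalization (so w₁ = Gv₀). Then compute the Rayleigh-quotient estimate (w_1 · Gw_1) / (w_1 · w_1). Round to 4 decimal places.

w1 = Gv₀ = (41, 10, -39)
Gw1 = (56, 56, 73)
w1·Gw1 = 41·56 + 10·56 + (-39)·73 = 9; w1·w1 = 41·41 + 10·10 + (-39)·(-39) = 3302
λ ≈ 9/3302 = 0.0027

λ ≈ 0.0027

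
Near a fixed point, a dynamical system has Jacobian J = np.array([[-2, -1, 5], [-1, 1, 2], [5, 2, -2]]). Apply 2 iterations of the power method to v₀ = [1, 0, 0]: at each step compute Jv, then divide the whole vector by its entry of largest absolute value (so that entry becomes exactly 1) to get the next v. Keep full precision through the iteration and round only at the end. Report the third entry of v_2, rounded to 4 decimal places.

Jv0 = (-2.00000, -1.00000, 5.00000); divide by 5.00000 → v1 = (-0.40000, -0.20000, 1.00000)
Jv1 = (6.00000, 2.20000, -4.40000); divide by 6.00000 → v2 = (1.00000, 0.36667, -0.73333)
Requested entry of v2: -22/30 = -0.7333

-0.7333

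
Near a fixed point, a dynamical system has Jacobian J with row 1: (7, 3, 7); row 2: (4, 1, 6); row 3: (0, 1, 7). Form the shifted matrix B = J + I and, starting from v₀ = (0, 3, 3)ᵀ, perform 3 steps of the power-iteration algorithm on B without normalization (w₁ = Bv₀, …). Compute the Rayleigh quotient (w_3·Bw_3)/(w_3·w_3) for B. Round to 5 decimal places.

B = J + I has rows (8, 3, 7); (4, 2, 6); (0, 1, 8)
w1 = Bv₀ = (30, 24, 27)
w2 = Bw1 = (501, 330, 240)
w3 = Bw2 = (6678, 4104, 2250)
Bw3 = (81486, 48420, 22104)
w3·Bw3 = 792613188; w3·w3 = 66501000; μ ≈ 792613188/66501000 = 11.91882

μ ≈ 11.91882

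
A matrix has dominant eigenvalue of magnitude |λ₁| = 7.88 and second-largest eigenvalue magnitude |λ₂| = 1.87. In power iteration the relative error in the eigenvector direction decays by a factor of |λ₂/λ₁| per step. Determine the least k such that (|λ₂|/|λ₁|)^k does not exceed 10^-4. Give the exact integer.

7

|λ₂/λ₁| = 1.87/7.88 = 0.23731
Need k ≥ ln(10^-4) / ln(0.23731) = -9.2103 / -1.4384 ≈ 6.403
Smallest integer k satisfying the bound: 7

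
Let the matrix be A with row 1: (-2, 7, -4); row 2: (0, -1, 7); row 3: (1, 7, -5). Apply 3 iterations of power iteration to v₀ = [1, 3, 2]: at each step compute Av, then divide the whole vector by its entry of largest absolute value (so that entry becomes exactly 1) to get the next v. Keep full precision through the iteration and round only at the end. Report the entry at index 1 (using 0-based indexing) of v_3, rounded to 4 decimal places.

0.3195

Av0 = (11.00000, 11.00000, 12.00000); divide by 12.00000 → v1 = (0.91667, 0.91667, 1.00000)
Av1 = (0.58333, 6.08333, 2.33333); divide by 6.08333 → v2 = (0.09589, 1.00000, 0.38356)
Av2 = (5.27397, 1.68493, 5.17808); divide by 5.27397 → v3 = (1.00000, 0.31948, 0.98182)
Requested entry of v3: 123/385 = 0.3195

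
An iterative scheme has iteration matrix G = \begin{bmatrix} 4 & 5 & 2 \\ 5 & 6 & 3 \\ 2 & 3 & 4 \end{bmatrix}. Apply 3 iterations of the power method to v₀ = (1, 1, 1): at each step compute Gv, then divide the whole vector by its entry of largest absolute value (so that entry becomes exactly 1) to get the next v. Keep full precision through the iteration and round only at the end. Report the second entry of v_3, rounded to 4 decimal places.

Gv0 = (11.00000, 14.00000, 9.00000); divide by 14.00000 → v1 = (0.78571, 1.00000, 0.64286)
Gv1 = (9.42857, 11.85714, 7.14286); divide by 11.85714 → v2 = (0.79518, 1.00000, 0.60241)
Gv2 = (9.38554, 11.78313, 7.00000); divide by 11.78313 → v3 = (0.79652, 1.00000, 0.59407)
Requested entry of v3: 1956/1956 = 1.0000

1.0000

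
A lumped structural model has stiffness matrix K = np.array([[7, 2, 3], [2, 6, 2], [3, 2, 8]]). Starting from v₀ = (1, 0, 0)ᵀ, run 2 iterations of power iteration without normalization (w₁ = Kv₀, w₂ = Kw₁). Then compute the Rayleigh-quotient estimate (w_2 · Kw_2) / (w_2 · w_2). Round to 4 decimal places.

11.6517

w1 = Kv₀ = (7, 2, 3)
w2 = Kw1 = (62, 32, 49)
Kw2 = (645, 414, 642)
w2·Kw2 = 62·645 + 32·414 + 49·642 = 84696; w2·w2 = 62·62 + 32·32 + 49·49 = 7269
λ ≈ 84696/7269 = 11.6517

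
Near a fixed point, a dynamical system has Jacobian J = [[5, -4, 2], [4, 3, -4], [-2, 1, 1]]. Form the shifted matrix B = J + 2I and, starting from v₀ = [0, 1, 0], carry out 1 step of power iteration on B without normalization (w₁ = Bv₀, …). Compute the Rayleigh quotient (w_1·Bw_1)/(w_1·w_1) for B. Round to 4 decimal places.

μ ≈ 5.3571

B = J + 2I has rows (7, -4, 2); (4, 5, -4); (-2, 1, 3)
w1 = Bv₀ = (-4, 5, 1)
Bw1 = (-46, 5, 16)
w1·Bw1 = 225; w1·w1 = 42; μ ≈ 225/42 = 5.3571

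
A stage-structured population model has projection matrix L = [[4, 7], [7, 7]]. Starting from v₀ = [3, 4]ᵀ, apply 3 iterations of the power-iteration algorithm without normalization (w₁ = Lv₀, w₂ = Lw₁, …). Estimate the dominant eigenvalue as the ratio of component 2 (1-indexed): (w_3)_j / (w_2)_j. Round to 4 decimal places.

12.6517

w1 = Lv₀ = (4·3 + 7·4; 7·3 + 7·4) = (40, 49)
w2 = Lw1 = (4·40 + 7·49; 7·40 + 7·49) = (503, 623)
w3 = Lw2 = (6373, 7882)
Ratio at component: 7882 / 623 = 12.6517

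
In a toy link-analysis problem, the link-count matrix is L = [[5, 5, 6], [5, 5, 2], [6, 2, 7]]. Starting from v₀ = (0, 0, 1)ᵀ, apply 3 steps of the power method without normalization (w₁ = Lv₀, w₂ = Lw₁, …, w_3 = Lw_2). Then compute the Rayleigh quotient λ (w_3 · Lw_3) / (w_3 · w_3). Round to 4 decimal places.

λ ≈ 14.5587

w1 = Lv₀ = (5·0 + 5·0 + 6·1; 5·0 + 5·0 + 2·1; 6·0 + 2·0 + 7·1) = (6, 2, 7)
w2 = Lw1 = (5·6 + 5·2 + 6·7; 5·6 + 5·2 + 2·7; 6·6 + 2·2 + 7·7) = (82, 54, 89)
w3 = Lw2 = (1214, 858, 1223)
Lw3 = (17698, 12806, 17561)
w3·Lw3 = 1214·17698 + 858·12806 + 1223·17561 = 53950023; w3·w3 = 1214·1214 + 858·858 + 1223·1223 = 3705689
λ ≈ 53950023/3705689 = 14.5587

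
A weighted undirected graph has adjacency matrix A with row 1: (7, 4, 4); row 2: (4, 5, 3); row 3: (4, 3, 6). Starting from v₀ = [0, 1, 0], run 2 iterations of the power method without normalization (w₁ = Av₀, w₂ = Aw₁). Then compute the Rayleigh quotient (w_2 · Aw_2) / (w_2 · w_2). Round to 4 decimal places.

λ ≈ 13.4485

w1 = Av₀ = (7·0 + 4·1 + 4·0; 4·0 + 5·1 + 3·0; 4·0 + 3·1 + 6·0) = (4, 5, 3)
w2 = Aw1 = (7·4 + 4·5 + 4·3; 4·4 + 5·5 + 3·3; 4·4 + 3·5 + 6·3) = (60, 50, 49)
Aw2 = (816, 637, 684)
w2·Aw2 = 60·816 + 50·637 + 49·684 = 114326; w2·w2 = 60·60 + 50·50 + 49·49 = 8501
λ ≈ 114326/8501 = 13.4485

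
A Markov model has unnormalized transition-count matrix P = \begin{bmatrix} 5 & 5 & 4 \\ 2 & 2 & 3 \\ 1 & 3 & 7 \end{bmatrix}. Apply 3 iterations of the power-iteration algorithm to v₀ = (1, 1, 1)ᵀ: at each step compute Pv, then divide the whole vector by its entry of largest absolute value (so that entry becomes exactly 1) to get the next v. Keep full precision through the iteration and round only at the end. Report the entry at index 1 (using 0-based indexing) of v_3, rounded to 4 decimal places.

0.5000

Pv0 = (14.00000, 7.00000, 11.00000); divide by 14.00000 → v1 = (1.00000, 0.50000, 0.78571)
Pv1 = (10.64286, 5.35714, 8.00000); divide by 10.64286 → v2 = (1.00000, 0.50336, 0.75168)
Pv2 = (10.52349, 5.26174, 7.77181); divide by 10.52349 → v3 = (1.00000, 0.50000, 0.73852)
Requested entry of v3: 784/1568 = 0.5000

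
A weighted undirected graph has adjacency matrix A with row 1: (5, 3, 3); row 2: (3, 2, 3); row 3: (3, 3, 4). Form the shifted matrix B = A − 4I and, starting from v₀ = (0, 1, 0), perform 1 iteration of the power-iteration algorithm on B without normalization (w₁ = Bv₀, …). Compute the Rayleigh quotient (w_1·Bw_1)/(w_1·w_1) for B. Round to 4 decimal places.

B = A − 4I has rows (1, 3, 3); (3, -2, 3); (3, 3, 0)
w1 = Bv₀ = (1·0 + 3·1 + 3·0; 3·0 + (-2)·1 + 3·0; 3·0 + 3·1 + 0·0) = (3, -2, 3)
Bw1 = (6, 22, 3)
w1·Bw1 = -17; w1·w1 = 22; μ ≈ -17/22 = -0.7727

-0.7727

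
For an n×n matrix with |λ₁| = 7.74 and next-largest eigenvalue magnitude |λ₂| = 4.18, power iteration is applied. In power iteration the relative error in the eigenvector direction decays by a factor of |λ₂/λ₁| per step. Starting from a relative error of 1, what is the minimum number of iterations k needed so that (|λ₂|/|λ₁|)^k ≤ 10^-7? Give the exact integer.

|λ₂/λ₁| = 4.18/7.74 = 0.54005
Need k ≥ ln(10^-7) / ln(0.54005) = -16.1181 / -0.6161 ≈ 26.162
Smallest integer k satisfying the bound: 27

27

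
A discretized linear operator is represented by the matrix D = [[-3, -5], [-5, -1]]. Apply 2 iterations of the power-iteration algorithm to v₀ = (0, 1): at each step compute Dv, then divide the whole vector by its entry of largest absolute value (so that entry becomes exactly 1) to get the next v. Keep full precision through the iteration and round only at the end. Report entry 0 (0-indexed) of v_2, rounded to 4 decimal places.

0.7692

Dv0 = (-5.00000, -1.00000); divide by -5.00000 → v1 = (1.00000, 0.20000)
Dv1 = (-4.00000, -5.20000); divide by -5.20000 → v2 = (0.76923, 1.00000)
Requested entry of v2: 20/26 = 0.7692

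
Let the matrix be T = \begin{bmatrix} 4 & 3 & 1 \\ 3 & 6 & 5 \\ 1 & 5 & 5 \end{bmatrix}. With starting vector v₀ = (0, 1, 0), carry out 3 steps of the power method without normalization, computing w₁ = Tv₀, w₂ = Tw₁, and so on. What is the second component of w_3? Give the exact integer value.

815

w1 = Tv₀ = (4·0 + 3·1 + 1·0; 3·0 + 6·1 + 5·0; 1·0 + 5·1 + 5·0) = (3, 6, 5)
w2 = Tw1 = (4·3 + 3·6 + 1·5; 3·3 + 6·6 + 5·5; 1·3 + 5·6 + 5·5) = (35, 70, 58)
w3 = Tw2 = (408, 815, 675)
The requested component of w3 is 815.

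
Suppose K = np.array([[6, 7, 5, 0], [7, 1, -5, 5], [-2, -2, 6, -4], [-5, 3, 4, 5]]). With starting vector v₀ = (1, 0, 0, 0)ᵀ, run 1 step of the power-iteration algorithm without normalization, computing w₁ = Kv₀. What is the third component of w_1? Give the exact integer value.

-2

w1 = Kv₀ = (6·1 + 7·0 + 5·0 + 0·0; 7·1 + 1·0 + (-5)·0 + 5·0; (-2)·1 + (-2)·0 + 6·0 + (-4)·0; (-5)·1 + 3·0 + 4·0 + 5·0) = (6, 7, -2, -5)
The requested component of w1 is -2.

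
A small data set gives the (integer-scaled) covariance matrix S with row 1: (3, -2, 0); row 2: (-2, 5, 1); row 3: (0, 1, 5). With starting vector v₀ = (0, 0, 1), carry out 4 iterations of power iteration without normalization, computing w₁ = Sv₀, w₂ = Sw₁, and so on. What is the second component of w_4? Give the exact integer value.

592

w1 = Sv₀ = (3·0 + (-2)·0 + 0·1; (-2)·0 + 5·0 + 1·1; 0·0 + 1·0 + 5·1) = (0, 1, 5)
w2 = Sw1 = (3·0 + (-2)·1 + 0·5; (-2)·0 + 5·1 + 1·5; 0·0 + 1·1 + 5·5) = (-2, 10, 26)
w3 = Sw2 = (-26, 80, 140)
w4 = Sw3 = (-238, 592, 780)
The requested component of w4 is 592.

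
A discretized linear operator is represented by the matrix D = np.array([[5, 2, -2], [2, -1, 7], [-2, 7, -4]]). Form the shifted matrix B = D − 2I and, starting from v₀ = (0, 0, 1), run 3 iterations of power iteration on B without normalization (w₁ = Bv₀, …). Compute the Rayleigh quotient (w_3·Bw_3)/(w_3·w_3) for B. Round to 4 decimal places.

B = D − 2I has rows (3, 2, -2); (2, -3, 7); (-2, 7, -6)
w1 = Bv₀ = (-2, 7, -6)
w2 = Bw1 = (20, -67, 89)
w3 = Bw2 = (-252, 864, -1043)
Bw3 = (3058, -10397, 12810)
w3·Bw3 = -23114454; w3·w3 = 1897849; μ ≈ -23114454/1897849 = -12.1793

μ ≈ -12.1793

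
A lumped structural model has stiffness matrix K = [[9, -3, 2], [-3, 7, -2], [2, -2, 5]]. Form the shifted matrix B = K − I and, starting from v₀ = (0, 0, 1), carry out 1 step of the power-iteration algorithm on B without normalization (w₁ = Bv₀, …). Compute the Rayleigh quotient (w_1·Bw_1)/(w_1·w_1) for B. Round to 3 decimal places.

8.667

B = K − I has rows (8, -3, 2); (-3, 6, -2); (2, -2, 4)
w1 = Bv₀ = (2, -2, 4)
Bw1 = (30, -26, 24)
w1·Bw1 = 208; w1·w1 = 24; μ ≈ 208/24 = 8.667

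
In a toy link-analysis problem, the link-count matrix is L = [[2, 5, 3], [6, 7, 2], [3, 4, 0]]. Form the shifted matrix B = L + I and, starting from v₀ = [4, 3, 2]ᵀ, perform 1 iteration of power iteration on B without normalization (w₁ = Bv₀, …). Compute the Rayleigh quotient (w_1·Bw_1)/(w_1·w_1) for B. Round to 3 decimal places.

12.914

B = L + I has rows (3, 5, 3); (6, 8, 2); (3, 4, 1)
w1 = Bv₀ = (3·4 + 5·3 + 3·2; 6·4 + 8·3 + 2·2; 3·4 + 4·3 + 1·2) = (33, 52, 26)
Bw1 = (437, 666, 333)
w1·Bw1 = 57711; w1·w1 = 4469; μ ≈ 57711/4469 = 12.914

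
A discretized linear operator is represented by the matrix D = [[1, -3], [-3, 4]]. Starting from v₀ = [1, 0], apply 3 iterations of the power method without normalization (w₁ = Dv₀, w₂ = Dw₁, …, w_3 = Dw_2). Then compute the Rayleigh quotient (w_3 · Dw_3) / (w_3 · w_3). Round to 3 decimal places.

λ ≈ 5.854

w1 = Dv₀ = (1·1 + (-3)·0; (-3)·1 + 4·0) = (1, -3)
w2 = Dw1 = (1·1 + (-3)·(-3); (-3)·1 + 4·(-3)) = (10, -15)
w3 = Dw2 = (55, -90)
Dw3 = (325, -525)
w3·Dw3 = 55·325 + (-90)·(-525) = 65125; w3·w3 = 55·55 + (-90)·(-90) = 11125
λ ≈ 65125/11125 = 5.854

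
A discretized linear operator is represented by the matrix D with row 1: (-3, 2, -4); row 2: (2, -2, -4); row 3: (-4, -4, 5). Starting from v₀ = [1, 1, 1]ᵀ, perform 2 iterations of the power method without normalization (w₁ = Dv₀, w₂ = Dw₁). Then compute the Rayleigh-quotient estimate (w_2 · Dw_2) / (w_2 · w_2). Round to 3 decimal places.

λ ≈ -3.537

w1 = Dv₀ = (-5, -4, -3)
w2 = Dw1 = (19, 10, 21)
Dw2 = (-121, -66, -11)
w2·Dw2 = 19·(-121) + 10·(-66) + 21·(-11) = -3190; w2·w2 = 19·19 + 10·10 + 21·21 = 902
λ ≈ -3190/902 = -3.537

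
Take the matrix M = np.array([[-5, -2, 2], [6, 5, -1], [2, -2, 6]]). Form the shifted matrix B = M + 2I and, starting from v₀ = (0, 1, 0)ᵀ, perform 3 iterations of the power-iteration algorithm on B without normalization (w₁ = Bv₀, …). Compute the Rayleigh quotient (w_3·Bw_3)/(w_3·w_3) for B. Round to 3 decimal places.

μ ≈ 8.659

B = M + 2I has rows (-3, -2, 2); (6, 7, -1); (2, -2, 8)
w1 = Bv₀ = ((-3)·0 + (-2)·1 + 2·0; 6·0 + 7·1 + (-1)·0; 2·0 + (-2)·1 + 8·0) = (-2, 7, -2)
w2 = Bw1 = ((-3)·(-2) + (-2)·7 + 2·(-2); 6·(-2) + 7·7 + (-1)·(-2); 2·(-2) + (-2)·7 + 8·(-2)) = (-12, 39, -34)
w3 = Bw2 = (-110, 235, -374)
Bw3 = (-888, 1359, -3682)
w3·Bw3 = 1794113; w3·w3 = 207201; μ ≈ 1794113/207201 = 8.659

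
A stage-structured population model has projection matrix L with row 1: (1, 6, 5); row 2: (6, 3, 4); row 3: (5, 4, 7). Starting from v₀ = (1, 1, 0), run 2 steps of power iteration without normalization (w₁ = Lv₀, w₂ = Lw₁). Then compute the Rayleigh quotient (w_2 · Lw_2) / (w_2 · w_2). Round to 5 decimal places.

λ ≈ 13.87878

w1 = Lv₀ = (1·1 + 6·1 + 5·0; 6·1 + 3·1 + 4·0; 5·1 + 4·1 + 7·0) = (7, 9, 9)
w2 = Lw1 = (1·7 + 6·9 + 5·9; 6·7 + 3·9 + 4·9; 5·7 + 4·9 + 7·9) = (106, 105, 134)
Lw2 = (1406, 1487, 1888)
w2·Lw2 = 106·1406 + 105·1487 + 134·1888 = 558163; w2·w2 = 106·106 + 105·105 + 134·134 = 40217
λ ≈ 558163/40217 = 13.87878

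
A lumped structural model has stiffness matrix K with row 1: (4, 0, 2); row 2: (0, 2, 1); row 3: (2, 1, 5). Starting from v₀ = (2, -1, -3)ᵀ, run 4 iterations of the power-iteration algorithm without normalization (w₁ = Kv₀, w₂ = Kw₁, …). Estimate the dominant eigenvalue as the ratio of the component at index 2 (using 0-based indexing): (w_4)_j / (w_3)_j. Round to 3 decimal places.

w1 = Kv₀ = (2, -5, -12)
w2 = Kw1 = (-16, -22, -61)
w3 = Kw2 = (-186, -105, -359)
w4 = Kw3 = (-1462, -569, -2272)
Ratio at component: -2272 / -359 = 6.329

λ ≈ 6.329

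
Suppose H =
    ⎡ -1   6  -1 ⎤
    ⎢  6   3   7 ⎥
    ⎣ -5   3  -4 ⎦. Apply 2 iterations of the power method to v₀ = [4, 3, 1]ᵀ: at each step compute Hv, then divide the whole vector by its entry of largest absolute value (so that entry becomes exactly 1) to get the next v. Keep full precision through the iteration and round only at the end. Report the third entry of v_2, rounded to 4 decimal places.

0.4752

Hv0 = (13.00000, 40.00000, -15.00000); divide by 40.00000 → v1 = (0.32500, 1.00000, -0.37500)
Hv1 = (6.05000, 2.32500, 2.87500); divide by 6.05000 → v2 = (1.00000, 0.38430, 0.47521)
Requested entry of v2: 115/242 = 0.4752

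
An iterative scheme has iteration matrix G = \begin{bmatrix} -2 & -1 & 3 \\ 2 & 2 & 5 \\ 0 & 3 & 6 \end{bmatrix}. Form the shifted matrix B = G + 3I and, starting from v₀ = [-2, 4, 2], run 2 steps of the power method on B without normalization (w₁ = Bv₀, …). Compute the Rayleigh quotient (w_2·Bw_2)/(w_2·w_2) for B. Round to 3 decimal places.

μ ≈ 11.544

B = G + 3I has rows (1, -1, 3); (2, 5, 5); (0, 3, 9)
w1 = Bv₀ = (0, 26, 30)
w2 = Bw1 = (64, 280, 348)
Bw2 = (828, 3268, 3972)
w2·Bw2 = 2350288; w2·w2 = 203600; μ ≈ 2350288/203600 = 11.544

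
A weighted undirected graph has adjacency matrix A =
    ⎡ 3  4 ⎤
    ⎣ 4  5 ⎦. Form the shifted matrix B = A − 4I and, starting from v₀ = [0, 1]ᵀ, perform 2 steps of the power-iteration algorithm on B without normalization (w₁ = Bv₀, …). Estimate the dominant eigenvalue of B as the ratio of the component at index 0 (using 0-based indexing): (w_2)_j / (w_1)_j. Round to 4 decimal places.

μ ≈ 0.0000

B = A − 4I has rows (-1, 4); (4, 1)
w1 = Bv₀ = ((-1)·0 + 4·1; 4·0 + 1·1) = (4, 1)
w2 = Bw1 = ((-1)·4 + 4·1; 4·4 + 1·1) = (0, 17)
Ratio: 0/4 = 0.0000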